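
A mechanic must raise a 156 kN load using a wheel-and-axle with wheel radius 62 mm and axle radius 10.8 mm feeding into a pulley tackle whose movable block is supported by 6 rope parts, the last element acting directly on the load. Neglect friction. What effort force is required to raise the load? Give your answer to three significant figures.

Wheel-and-axle MA = R/r = 62/10.8 = 5.7407.
Block-and-tackle MA = number of supporting rope parts = 6.
Combined ideal MA = 5.7407 × 6 = 34.444.
Effort = load / MA = 156 / 34.444 = 4.529 kN.

4.53 kN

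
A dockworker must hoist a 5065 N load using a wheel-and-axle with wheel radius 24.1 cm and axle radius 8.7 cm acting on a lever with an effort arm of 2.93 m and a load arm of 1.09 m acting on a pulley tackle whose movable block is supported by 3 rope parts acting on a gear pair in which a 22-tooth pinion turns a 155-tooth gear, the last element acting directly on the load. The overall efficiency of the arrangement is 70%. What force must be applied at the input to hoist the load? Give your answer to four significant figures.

Wheel-and-axle MA = R/r = 24.1/8.7 = 2.7701.
Lever MA = effort arm / load arm = 2.93/1.09 = 2.6881.
Block-and-tackle MA = number of supporting rope parts = 3.
Gear pair MA = 155/22 = 7.0455.
Combined ideal MA = 2.7701 × 2.6881 × 3 × 7.0455 = 157.39.
Actual MA = 157.39 × 0.70 = 110.17.
Effort = load / actual MA = 5065 / 110.17 = 45.974 N.

45.97 N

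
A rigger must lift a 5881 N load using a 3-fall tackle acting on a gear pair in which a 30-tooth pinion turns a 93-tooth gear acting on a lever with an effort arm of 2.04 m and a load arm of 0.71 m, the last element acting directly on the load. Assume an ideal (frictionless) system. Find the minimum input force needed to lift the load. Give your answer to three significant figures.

Block-and-tackle MA = number of supporting rope parts = 3.
Gear pair MA = 93/30 = 3.1.
Lever MA = effort arm / load arm = 2.04/0.71 = 2.8732.
Combined ideal MA = 3 × 3.1 × 2.8732 = 26.721.
Effort = load / MA = 5881 / 26.721 = 220.09 N.

220 N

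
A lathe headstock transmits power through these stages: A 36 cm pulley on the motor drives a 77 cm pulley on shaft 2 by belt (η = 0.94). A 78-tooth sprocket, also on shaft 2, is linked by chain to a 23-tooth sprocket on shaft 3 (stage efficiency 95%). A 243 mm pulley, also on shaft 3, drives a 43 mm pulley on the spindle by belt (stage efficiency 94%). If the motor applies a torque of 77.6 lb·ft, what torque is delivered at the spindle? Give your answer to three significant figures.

After the belt (77/36): 77.6 × 2.1389 × 0.94 = 156.02 lb·ft
After the chain (23/78): 156.02 × 0.29487 × 0.95 = 43.705 lb·ft
After the belt (43/243): 43.705 × 0.17695 × 0.94 = 7.2698 lb·ft

7.27 lb·ft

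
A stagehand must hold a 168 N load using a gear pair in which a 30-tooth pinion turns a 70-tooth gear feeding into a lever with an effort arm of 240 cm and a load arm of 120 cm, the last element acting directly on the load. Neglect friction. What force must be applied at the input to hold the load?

36 N

Gear pair MA = 70/30 = 2.3333.
Lever MA = effort arm / load arm = 240/120 = 2.
Combined ideal MA = 2.3333 × 2 = 4.6667.
Effort = load / MA = 168 / 4.6667 = 36 N.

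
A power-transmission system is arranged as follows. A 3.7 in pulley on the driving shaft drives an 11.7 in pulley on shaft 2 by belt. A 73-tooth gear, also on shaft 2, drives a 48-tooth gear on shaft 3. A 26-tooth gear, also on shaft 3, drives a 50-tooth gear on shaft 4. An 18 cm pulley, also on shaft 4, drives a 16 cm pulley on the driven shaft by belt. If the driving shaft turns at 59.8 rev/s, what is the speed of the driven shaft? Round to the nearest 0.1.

16.8 rev/s

Belt: ratio = 11.7/3.7 = 3.1622, so shaft 2 turns at 59.8 / 3.1622 = 18.911 rev/s.
Gear mesh: ratio = 48/73 = 0.65753, so shaft 3 turns at 18.911 / 0.65753 = 28.761 rev/s.
Gear mesh: ratio = 50/26 = 1.9231, so shaft 4 turns at 28.761 / 1.9231 = 14.956 rev/s.
Belt: ratio = 16/18 = 0.88889, so the driven shaft turns at 14.956 / 0.88889 = 16.825 rev/s.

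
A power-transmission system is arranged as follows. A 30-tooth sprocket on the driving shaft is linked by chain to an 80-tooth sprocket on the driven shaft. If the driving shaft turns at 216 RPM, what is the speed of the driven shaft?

Chain: ratio = 80/30 = 2.6667, so the driven shaft turns at 216 / 2.6667 = 81 RPM.

81 RPM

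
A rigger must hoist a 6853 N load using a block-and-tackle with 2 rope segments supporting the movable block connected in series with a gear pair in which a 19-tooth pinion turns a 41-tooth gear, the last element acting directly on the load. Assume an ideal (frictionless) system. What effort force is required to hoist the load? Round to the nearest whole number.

1588 N

Block-and-tackle MA = number of supporting rope parts = 2.
Gear pair MA = 41/19 = 2.1579.
Combined ideal MA = 2 × 2.1579 = 4.3158.
Effort = load / MA = 6853 / 4.3158 = 1587.9 N.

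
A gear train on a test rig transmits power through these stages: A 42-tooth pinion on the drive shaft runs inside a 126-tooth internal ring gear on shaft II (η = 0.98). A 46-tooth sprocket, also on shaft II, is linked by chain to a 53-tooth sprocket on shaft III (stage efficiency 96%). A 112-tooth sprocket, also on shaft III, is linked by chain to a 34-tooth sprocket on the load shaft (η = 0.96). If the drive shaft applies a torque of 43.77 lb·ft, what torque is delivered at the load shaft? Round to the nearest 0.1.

41.5 lb·ft

After the internal gear (126/42): 43.77 × 3 × 0.98 = 128.68 lb·ft
After the chain (53/46): 128.68 × 1.1522 × 0.96 = 142.34 lb·ft
After the chain (34/112): 142.34 × 0.30357 × 0.96 = 41.481 lb·ft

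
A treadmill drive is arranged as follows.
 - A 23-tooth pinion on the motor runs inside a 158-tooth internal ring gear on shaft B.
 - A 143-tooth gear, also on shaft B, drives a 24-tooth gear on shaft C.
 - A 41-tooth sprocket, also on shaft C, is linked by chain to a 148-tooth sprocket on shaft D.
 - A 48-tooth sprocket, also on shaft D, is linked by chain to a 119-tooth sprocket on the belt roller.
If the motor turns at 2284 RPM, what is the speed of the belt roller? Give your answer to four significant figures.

221.4 RPM

Internal gear: ratio = 158/23 = 6.8696, so shaft B turns at 2284 / 6.8696 = 332.48 RPM.
Gear mesh: ratio = 24/143 = 0.16783, so shaft C turns at 332.48 / 0.16783 = 1981 RPM.
Chain: ratio = 148/41 = 3.6098, so shaft D turns at 1981 / 3.6098 = 548.8 RPM.
Chain: ratio = 119/48 = 2.4792, so the belt roller turns at 548.8 / 2.4792 = 221.36 RPM.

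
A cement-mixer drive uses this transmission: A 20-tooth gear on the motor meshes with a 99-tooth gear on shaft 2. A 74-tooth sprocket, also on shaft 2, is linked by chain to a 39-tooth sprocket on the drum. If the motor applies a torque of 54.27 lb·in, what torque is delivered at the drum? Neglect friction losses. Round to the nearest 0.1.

After the gear mesh (99/20): 54.27 × 4.95 = 268.64 lb·in
After the chain (39/74): 268.64 × 0.52703 = 141.58 lb·in

141.6 lb·in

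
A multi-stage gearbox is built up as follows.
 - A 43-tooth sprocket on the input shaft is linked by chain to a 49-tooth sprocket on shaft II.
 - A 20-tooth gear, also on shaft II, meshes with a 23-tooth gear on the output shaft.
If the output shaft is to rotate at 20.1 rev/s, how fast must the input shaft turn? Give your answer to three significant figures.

26.3 rev/s

Overall ratio R = 1.1395 × 1.15 = 1.3105.
Required input speed = output speed × R = 20.1 × 1.3105 = 26.34 rev/s.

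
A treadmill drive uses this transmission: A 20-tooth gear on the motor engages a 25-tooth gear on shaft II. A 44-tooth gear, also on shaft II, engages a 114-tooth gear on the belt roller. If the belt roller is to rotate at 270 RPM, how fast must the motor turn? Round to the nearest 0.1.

Overall ratio R = 1.25 × 2.5909 = 3.2386.
Required input speed = output speed × R = 270 × 3.2386 = 874.43 RPM.

874.4 RPM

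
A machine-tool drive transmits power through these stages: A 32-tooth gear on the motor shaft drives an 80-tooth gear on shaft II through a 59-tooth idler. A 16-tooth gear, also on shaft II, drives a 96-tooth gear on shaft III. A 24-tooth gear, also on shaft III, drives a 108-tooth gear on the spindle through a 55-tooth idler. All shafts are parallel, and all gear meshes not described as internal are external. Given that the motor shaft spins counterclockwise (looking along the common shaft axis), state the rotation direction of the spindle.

clockwise

the motor shaft → shaft II: driver → idler → driven is 2 external meshes, 2 reversals → CCW.
shaft II → shaft III: external mesh, 1 reversal → CW.
shaft III → the spindle: driver → idler → driven is 2 external meshes, 2 reversals → CW.
5 reversals in total — an odd number — so the spindle turns opposite to the motor shaft.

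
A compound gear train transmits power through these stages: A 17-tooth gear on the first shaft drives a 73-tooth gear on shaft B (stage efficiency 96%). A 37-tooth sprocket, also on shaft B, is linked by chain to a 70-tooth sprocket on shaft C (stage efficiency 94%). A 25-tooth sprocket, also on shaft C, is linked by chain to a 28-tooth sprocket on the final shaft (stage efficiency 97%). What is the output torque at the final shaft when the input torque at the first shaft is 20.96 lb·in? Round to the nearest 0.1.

Gear mesh: ratio = 73/17 = 4.2941; torque at shaft B = 20.96 × 4.2941 × 0.96 = 86.405 lb·in.
Chain: ratio = 70/37 = 1.8919; torque at shaft C = 86.405 × 1.8919 × 0.94 = 153.66 lb·in.
Chain: ratio = 28/25 = 1.12; torque at the final shaft = 153.66 × 1.12 × 0.97 = 166.94 lb·in.

166.9 lb·in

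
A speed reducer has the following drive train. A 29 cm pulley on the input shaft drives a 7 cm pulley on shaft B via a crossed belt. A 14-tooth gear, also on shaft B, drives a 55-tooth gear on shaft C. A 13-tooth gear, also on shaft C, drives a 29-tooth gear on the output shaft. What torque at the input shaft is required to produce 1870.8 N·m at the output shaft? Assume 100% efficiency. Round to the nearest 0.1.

884.4 N·m

Overall ratio R = 0.24138 × 3.9286 × 2.2308 = 2.1154.
Input torque = output torque / R = 1870.8 / 2.1154 = 884.38 N·m.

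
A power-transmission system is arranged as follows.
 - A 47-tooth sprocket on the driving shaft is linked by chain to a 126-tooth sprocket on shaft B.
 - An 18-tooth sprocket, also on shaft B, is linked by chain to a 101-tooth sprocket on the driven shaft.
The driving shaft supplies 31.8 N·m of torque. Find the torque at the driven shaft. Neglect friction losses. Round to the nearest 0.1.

Chain: ratio = 126/47 = 2.6809; torque at shaft B = 31.8 × 2.6809 = 85.251 N·m.
Chain: ratio = 101/18 = 5.6111; torque at the driven shaft = 85.251 × 5.6111 = 478.35 N·m.

478.4 N·m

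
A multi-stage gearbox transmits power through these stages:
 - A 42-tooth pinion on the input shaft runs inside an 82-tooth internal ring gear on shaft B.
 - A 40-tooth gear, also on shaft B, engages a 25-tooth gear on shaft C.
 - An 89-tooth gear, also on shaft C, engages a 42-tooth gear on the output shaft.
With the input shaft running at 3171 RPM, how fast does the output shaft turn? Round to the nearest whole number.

5507 RPM

internal gear 82/42 = 1.9524 → 3171/1.9524 = 1624.2 RPM
gear mesh 25/40 = 0.625 → 1624.2/0.625 = 2598.7 RPM
gear mesh 42/89 = 0.47191 → 2598.7/0.47191 = 5506.7 RPM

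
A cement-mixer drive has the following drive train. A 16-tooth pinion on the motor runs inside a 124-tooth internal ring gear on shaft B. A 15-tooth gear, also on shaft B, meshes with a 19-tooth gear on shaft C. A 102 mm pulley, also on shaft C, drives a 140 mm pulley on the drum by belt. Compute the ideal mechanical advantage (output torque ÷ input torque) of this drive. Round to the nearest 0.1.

13.5

Each stage contributes driven/driver: internal gear 124/16 = 7.75, gear mesh 19/15 = 1.2667, belt 140/102 = 1.3725.
Overall: 7.75 × 1.2667 × 1.3725 = 13.474.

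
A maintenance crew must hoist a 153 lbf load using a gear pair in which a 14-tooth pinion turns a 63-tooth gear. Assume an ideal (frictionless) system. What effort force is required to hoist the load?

34 lbf

Gear pair MA = 63/14 = 4.5.
Effort = load / MA = 153 / 4.5 = 34 lbf.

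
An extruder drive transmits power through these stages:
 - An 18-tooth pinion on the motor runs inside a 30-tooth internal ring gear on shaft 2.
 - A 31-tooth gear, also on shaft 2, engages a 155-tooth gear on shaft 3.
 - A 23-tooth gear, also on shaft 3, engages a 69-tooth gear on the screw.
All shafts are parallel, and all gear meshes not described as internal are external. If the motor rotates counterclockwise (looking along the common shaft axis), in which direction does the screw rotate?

the motor → shaft 2: internal mesh, same direction → CCW.
shaft 2 → shaft 3: external mesh, 1 reversal → CW.
shaft 3 → the screw: external mesh, 1 reversal → CCW.
2 reversals in total — an even number — so the screw turns the same way as the motor.

counterclockwise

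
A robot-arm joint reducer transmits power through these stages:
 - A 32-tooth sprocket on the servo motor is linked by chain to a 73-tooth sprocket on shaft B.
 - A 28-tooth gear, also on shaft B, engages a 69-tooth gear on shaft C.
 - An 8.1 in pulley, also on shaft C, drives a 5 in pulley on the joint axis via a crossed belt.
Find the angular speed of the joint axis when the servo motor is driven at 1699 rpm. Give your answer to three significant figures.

490 rpm

chain 73/32 = 2.2812 → 1699/2.2812 = 744.77 rpm
gear mesh 69/28 = 2.4643 → 744.77/2.4643 = 302.22 rpm
belt 5/8.1 = 0.61728 → 302.22/0.61728 = 489.6 rpm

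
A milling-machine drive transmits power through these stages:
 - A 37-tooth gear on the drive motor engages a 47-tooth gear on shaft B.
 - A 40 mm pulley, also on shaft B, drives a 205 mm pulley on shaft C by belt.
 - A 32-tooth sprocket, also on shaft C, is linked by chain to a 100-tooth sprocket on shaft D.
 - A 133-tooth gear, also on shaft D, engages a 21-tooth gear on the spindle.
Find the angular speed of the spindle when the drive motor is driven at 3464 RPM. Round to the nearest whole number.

Gear mesh: ratio = 47/37 = 1.2703, so shaft B turns at 3464 / 1.2703 = 2727 RPM.
Belt: ratio = 205/40 = 5.125, so shaft C turns at 2727 / 5.125 = 532.09 RPM.
Chain: ratio = 100/32 = 3.125, so shaft D turns at 532.09 / 3.125 = 170.27 RPM.
Gear mesh: ratio = 21/133 = 0.15789, so the spindle turns at 170.27 / 0.15789 = 1078.4 RPM.

1078 RPM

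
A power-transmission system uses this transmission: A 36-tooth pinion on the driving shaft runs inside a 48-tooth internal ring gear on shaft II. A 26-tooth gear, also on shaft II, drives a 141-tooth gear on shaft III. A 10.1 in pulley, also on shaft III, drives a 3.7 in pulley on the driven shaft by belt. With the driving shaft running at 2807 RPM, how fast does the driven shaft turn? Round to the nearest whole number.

1060 RPM

internal gear 48/36 = 1.3333 → 2807/1.3333 = 2105.2 RPM
gear mesh 141/26 = 5.4231 → 2105.2/5.4231 = 388.2 RPM
belt 3.7/10.1 = 0.36634 → 388.2/0.36634 = 1059.7 RPM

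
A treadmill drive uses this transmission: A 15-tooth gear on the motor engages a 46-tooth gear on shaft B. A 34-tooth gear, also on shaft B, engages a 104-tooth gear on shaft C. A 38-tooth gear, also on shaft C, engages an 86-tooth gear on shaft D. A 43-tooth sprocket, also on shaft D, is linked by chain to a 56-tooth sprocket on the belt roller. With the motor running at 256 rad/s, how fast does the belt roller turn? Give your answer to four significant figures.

Gear mesh: ratio = 46/15 = 3.0667, so shaft B turns at 256 / 3.0667 = 83.478 rad/s.
Gear mesh: ratio = 104/34 = 3.0588, so shaft C turns at 83.478 / 3.0588 = 27.291 rad/s.
Gear mesh: ratio = 86/38 = 2.2632, so shaft D turns at 27.291 / 2.2632 = 12.059 rad/s.
Chain: ratio = 56/43 = 1.3023, so the belt roller turns at 12.059 / 1.3023 = 9.2594 rad/s.

9.259 rad/s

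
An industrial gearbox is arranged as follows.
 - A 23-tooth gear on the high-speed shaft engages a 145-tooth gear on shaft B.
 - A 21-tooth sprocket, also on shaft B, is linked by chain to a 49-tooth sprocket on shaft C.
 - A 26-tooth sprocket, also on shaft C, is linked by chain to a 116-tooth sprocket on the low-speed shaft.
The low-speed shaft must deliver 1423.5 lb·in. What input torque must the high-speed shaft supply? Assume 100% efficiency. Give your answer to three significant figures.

Overall ratio R = 6.3043 × 2.3333 × 4.4615 = 65.63.
Input torque = output torque / R = 1423.5 / 65.63 = 21.69 lb·in.

21.7 lb·in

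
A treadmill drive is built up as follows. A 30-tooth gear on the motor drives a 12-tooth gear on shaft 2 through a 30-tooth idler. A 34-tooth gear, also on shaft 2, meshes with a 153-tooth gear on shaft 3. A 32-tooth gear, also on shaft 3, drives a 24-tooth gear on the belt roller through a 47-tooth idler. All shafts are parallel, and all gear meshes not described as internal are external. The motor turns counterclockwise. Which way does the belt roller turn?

the motor → shaft 2: driver → idler → driven is 2 external meshes, 2 reversals → CCW.
shaft 2 → shaft 3: external mesh, 1 reversal → CW.
shaft 3 → the belt roller: driver → idler → driven is 2 external meshes, 2 reversals → CW.
5 reversals in total — an odd number — so the belt roller turns opposite to the motor.

clockwise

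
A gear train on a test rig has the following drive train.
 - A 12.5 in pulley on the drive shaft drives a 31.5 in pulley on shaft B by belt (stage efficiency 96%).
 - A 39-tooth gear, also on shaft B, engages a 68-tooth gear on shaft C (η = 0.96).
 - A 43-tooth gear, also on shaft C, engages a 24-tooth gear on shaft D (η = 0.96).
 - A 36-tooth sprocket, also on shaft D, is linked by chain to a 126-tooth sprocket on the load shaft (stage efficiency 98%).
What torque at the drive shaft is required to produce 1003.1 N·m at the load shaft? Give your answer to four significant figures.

134.8 N·m

Overall ratio R = 2.52 × 1.7436 × 0.55814 × 3.5 = 8.5833; overall efficiency η = 0.96 × 0.96 × 0.96 × 0.98 = 0.8670.
Input torque = output torque / (R × η) = 1003.1 / (8.5833 × 0.8670) = 134.79 N·m.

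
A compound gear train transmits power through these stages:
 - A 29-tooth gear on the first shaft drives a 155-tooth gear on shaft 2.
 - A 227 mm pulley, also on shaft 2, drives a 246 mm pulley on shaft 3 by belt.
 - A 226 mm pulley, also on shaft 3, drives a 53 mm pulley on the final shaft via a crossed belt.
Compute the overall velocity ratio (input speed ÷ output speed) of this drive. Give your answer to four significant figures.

Each stage contributes driven/driver: gear mesh 155/29 = 5.3448, belt 246/227 = 1.0837, belt 53/226 = 0.23451.
Overall: 5.3448 × 1.0837 × 0.23451 = 1.3583.

1.358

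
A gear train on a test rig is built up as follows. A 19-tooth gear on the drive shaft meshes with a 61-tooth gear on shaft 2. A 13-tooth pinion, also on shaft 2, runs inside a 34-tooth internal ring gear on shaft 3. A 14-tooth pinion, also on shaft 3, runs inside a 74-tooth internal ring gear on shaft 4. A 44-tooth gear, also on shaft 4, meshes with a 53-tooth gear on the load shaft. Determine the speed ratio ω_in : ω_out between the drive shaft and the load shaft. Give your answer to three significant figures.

53.5

Each stage contributes driven/driver: gear mesh 61/19 = 3.2105, internal gear 34/13 = 2.6154, internal gear 74/14 = 5.2857, gear mesh 53/44 = 1.2045.
Overall: 3.2105 × 2.6154 × 5.2857 × 1.2045 = 53.461.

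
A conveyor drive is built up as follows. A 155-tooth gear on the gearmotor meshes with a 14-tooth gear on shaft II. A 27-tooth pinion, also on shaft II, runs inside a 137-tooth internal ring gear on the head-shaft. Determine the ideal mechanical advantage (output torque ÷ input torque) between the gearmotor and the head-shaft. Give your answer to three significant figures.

Each stage contributes driven/driver: gear mesh 14/155 = 0.090323, internal gear 137/27 = 5.0741.
Overall: 0.090323 × 5.0741 = 0.4583.

0.458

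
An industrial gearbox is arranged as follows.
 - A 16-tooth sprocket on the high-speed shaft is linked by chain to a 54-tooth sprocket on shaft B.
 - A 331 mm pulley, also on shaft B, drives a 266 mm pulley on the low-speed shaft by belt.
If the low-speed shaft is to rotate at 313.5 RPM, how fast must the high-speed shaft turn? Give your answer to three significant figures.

Overall ratio R = 3.375 × 0.80363 = 2.7122.
Required input speed = output speed × R = 313.5 × 2.7122 = 850.29 RPM.

850 RPM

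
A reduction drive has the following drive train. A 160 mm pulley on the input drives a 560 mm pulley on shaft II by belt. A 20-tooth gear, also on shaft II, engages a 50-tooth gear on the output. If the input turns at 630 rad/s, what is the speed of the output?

belt 560/160 = 3.5 → 630/3.5 = 180 rad/s
gear mesh 50/20 = 2.5 → 180/2.5 = 72 rad/s

72 rad/s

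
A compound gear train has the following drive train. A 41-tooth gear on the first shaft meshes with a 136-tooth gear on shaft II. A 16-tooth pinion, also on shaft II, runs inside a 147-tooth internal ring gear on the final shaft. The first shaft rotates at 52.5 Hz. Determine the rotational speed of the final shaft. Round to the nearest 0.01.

1.72 Hz

gear mesh 136/41 = 3.3171 → 52.5/3.3171 = 15.827 Hz
internal gear 147/16 = 9.1875 → 15.827/9.1875 = 1.7227 Hz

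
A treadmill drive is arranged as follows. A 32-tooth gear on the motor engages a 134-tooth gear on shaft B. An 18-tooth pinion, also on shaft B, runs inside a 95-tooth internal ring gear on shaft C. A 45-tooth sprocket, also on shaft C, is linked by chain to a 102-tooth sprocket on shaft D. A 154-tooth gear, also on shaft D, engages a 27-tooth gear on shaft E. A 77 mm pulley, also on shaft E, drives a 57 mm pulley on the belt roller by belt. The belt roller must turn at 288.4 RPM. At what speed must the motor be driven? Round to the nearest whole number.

1875 RPM

Overall ratio R = 4.1875 × 5.2778 × 2.2667 × 0.17532 × 0.74026 = 6.5016.
Required input speed = output speed × R = 288.4 × 6.5016 = 1875.1 RPM.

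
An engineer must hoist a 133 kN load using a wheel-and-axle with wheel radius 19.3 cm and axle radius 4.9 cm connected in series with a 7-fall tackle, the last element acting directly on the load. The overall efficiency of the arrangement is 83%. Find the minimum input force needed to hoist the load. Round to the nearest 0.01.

Wheel-and-axle MA = R/r = 19.3/4.9 = 3.9388.
Block-and-tackle MA = number of supporting rope parts = 7.
Combined ideal MA = 3.9388 × 7 = 27.571.
Actual MA = 27.571 × 0.83 = 22.884.
Effort = load / actual MA = 133 / 22.884 = 5.8118 kN.

5.81 kN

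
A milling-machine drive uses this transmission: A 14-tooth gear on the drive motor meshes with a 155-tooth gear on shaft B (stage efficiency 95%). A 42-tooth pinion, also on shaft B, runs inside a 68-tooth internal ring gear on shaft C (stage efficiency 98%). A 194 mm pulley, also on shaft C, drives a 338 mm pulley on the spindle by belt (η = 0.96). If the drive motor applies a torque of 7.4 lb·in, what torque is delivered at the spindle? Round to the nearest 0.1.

206.6 lb·in

gear mesh 155/14 = 11.071 → τ = 7.4·11.071·0.95 = 77.832 lb·in
internal gear 68/42 = 1.619 → τ = 77.832·1.619·0.98 = 123.49 lb·in
belt 338/194 = 1.7423 → τ = 123.49·1.7423·0.96 = 206.55 lb·in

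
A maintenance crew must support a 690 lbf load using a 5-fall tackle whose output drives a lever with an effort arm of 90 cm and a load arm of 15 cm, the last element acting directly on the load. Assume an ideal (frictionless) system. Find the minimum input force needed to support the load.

23 lbf

Block-and-tackle MA = number of supporting rope parts = 5.
Lever MA = effort arm / load arm = 90/15 = 6.
Combined ideal MA = 5 × 6 = 30.
Effort = load / MA = 690 / 30 = 23 lbf.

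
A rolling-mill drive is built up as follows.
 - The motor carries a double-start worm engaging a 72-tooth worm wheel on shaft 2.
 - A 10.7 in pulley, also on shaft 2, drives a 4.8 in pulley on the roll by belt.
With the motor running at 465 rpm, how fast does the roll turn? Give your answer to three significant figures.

28.8 rpm

the motor → shaft 2 (worm, 72/2): 465 ÷ 36 = 12.917 rpm
shaft 2 → the roll (belt, 4.8/10.7): 12.917 ÷ 0.4486 = 28.793 rpm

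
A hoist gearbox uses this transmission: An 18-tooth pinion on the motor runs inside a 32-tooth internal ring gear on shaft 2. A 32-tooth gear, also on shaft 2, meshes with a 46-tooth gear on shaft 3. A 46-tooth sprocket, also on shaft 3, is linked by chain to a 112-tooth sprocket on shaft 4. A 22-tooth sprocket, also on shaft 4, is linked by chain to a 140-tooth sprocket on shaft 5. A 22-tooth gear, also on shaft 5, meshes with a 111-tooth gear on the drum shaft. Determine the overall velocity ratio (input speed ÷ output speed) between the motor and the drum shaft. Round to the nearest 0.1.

199.8

Each stage contributes driven/driver: internal gear 32/18 = 1.7778, gear mesh 46/32 = 1.4375, chain 112/46 = 2.4348, chain 140/22 = 6.3636, gear mesh 111/22 = 5.0455.
Overall: 1.7778 × 1.4375 × 2.4348 × 6.3636 × 5.0455 = 199.78.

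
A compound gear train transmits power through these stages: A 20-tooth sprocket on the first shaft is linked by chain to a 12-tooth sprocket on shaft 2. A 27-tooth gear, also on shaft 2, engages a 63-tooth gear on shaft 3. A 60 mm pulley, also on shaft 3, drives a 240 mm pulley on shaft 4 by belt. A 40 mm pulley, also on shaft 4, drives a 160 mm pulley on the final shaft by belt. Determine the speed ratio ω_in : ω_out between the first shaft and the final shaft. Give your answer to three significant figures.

Each stage contributes driven/driver: chain 12/20 = 0.6, gear mesh 63/27 = 2.3333, belt 240/60 = 4, belt 160/40 = 4.
Overall: 0.6 × 2.3333 × 4 × 4 = 22.4.

22.4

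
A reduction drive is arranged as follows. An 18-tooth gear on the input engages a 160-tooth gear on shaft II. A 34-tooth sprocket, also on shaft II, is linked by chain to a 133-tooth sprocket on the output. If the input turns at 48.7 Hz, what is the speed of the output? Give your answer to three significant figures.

Gear mesh: ratio = 160/18 = 8.8889, so shaft II turns at 48.7 / 8.8889 = 5.4787 Hz.
Chain: ratio = 133/34 = 3.9118, so the output turns at 5.4787 / 3.9118 = 1.4006 Hz.

1.40 Hz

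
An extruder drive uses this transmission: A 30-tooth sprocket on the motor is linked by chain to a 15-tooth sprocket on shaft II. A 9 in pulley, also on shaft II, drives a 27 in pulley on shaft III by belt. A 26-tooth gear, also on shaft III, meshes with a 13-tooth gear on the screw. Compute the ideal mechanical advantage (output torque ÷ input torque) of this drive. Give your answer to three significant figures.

Each stage contributes driven/driver: chain 15/30 = 0.5, belt 27/9 = 3, gear mesh 13/26 = 0.5.
Overall: 0.5 × 3 × 0.5 = 0.75.

0.750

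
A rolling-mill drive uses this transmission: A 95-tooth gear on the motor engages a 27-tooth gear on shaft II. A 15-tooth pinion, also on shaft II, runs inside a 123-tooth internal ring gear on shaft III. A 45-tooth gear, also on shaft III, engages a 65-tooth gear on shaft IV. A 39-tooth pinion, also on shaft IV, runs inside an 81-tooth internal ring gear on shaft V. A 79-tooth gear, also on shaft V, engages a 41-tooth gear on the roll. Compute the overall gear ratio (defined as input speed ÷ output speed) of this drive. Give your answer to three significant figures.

Each stage contributes driven/driver: gear mesh 27/95 = 0.28421, internal gear 123/15 = 8.2, gear mesh 65/45 = 1.4444, internal gear 81/39 = 2.0769, gear mesh 41/79 = 0.51899.
Overall: 0.28421 × 8.2 × 1.4444 × 2.0769 × 0.51899 = 3.6285.

3.63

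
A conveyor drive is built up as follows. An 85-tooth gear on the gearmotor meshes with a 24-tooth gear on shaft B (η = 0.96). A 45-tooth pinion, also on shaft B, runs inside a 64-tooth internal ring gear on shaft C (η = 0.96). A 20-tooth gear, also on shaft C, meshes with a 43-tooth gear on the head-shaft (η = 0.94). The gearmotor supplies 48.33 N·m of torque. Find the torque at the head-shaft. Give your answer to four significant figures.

36.15 N·m

gear mesh 24/85 = 0.28235 → τ = 48.33·0.28235·0.96 = 13.1 N·m
internal gear 64/45 = 1.4222 → τ = 13.1·1.4222·0.96 = 17.886 N·m
gear mesh 43/20 = 2.15 → τ = 17.886·2.15·0.94 = 36.148 N·m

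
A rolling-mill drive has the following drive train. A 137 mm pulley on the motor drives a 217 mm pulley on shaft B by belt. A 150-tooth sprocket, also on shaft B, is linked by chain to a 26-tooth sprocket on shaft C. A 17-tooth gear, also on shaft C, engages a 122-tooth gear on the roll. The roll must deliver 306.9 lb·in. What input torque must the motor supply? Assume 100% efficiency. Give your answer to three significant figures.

Overall ratio R = 1.5839 × 0.17333 × 7.1765 = 1.9703.
Input torque = output torque / R = 306.9 / 1.9703 = 155.76 lb·in.

156 lb·in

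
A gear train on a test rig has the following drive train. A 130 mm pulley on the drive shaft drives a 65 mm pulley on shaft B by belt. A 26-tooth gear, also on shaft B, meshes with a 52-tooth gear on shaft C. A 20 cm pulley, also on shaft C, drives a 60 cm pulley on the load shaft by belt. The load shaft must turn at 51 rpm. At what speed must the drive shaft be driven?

153 rpm

Overall ratio R = 0.5 × 2 × 3 = 3.
Required input speed = output speed × R = 51 × 3 = 153 rpm.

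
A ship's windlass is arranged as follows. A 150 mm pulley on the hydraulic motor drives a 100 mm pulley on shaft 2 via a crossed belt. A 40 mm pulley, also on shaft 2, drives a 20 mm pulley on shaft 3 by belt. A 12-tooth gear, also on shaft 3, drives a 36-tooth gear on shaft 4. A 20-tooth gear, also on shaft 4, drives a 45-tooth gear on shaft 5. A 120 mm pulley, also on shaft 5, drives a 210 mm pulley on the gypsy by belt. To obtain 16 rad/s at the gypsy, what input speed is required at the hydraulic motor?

63 rad/s

Overall ratio R = 0.66667 × 0.5 × 3 × 2.25 × 1.75 = 3.9375.
Required input speed = output speed × R = 16 × 3.9375 = 63 rad/s.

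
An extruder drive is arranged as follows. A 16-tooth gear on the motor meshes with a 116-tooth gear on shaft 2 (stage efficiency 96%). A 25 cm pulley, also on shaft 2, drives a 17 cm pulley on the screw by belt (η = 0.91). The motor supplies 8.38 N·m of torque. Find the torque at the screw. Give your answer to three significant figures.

After the gear mesh (116/16): 8.38 × 7.25 × 0.96 = 58.325 N·m
After the belt (17/25): 58.325 × 0.68 × 0.91 = 36.091 N·m

36.1 N·m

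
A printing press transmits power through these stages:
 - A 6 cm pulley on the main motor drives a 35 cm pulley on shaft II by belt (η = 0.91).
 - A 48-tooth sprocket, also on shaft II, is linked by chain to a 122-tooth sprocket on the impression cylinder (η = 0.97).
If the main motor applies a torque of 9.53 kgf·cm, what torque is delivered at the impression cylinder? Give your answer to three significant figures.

125 kgf·cm

After the belt (35/6): 9.53 × 5.8333 × 0.91 = 50.588 kgf·cm
After the chain (122/48): 50.588 × 2.5417 × 0.97 = 124.72 kgf·cm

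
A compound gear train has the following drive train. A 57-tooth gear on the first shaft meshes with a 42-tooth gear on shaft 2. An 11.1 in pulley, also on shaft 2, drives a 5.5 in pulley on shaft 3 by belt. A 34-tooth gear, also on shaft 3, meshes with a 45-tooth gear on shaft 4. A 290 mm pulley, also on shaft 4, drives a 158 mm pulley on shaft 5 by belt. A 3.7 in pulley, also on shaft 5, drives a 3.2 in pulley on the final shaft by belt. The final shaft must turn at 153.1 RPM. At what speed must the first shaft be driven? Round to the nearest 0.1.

34.9 RPM

Overall ratio R = 0.73684 × 0.4955 × 1.3235 × 0.54483 × 0.86486 = 0.2277.
Required input speed = output speed × R = 153.1 × 0.2277 = 34.86 RPM.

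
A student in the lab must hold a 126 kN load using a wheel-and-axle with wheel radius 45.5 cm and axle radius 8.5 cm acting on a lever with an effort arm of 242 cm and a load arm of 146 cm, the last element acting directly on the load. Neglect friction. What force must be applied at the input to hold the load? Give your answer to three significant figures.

14.2 kN

Wheel-and-axle MA = R/r = 45.5/8.5 = 5.3529.
Lever MA = effort arm / load arm = 242/146 = 1.6575.
Combined ideal MA = 5.3529 × 1.6575 = 8.8727.
Effort = load / MA = 126 / 8.8727 = 14.201 kN.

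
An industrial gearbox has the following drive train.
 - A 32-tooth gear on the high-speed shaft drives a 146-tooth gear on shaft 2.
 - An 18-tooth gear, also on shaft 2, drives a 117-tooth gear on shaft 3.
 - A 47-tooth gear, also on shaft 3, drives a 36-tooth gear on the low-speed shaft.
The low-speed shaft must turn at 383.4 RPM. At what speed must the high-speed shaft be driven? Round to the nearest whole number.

Overall ratio R = 4.5625 × 6.5 × 0.76596 = 22.715.
Required input speed = output speed × R = 383.4 × 22.715 = 8709.1 RPM.

8709 RPM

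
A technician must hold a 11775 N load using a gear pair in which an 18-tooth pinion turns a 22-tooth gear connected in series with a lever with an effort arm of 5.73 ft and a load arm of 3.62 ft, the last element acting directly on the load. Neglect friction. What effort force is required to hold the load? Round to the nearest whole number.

Gear pair MA = 22/18 = 1.2222.
Lever MA = effort arm / load arm = 5.73/3.62 = 1.5829.
Combined ideal MA = 1.2222 × 1.5829 = 1.9346.
Effort = load / MA = 11775 / 1.9346 = 6086.5 N.

6086 N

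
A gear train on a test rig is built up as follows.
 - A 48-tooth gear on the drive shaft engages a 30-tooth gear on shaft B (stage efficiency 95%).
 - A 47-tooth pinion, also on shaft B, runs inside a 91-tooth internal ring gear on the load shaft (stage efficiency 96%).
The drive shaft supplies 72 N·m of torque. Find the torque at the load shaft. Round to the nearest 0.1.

After the gear mesh (30/48): 72 × 0.625 × 0.95 = 42.75 N·m
After the internal gear (91/47): 42.75 × 1.9362 × 0.96 = 79.46 N·m

79.5 N·m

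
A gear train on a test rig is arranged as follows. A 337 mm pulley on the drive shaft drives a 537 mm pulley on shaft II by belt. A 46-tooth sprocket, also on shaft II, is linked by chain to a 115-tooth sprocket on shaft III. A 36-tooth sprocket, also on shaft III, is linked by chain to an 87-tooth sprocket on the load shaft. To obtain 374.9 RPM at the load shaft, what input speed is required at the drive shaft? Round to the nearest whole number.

3609 RPM

Overall ratio R = 1.5935 × 2.5 × 2.4167 = 9.6272.
Required input speed = output speed × R = 374.9 × 9.6272 = 3609.2 RPM.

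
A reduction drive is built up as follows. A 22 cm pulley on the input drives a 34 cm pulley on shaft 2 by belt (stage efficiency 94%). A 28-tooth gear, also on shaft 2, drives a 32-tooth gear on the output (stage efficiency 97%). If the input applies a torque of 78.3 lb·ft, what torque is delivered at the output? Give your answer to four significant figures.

After the belt (34/22): 78.3 × 1.5455 × 0.94 = 113.75 lb·ft
After the gear mesh (32/28): 113.75 × 1.1429 × 0.97 = 126.1 lb·ft

126.1 lb·ft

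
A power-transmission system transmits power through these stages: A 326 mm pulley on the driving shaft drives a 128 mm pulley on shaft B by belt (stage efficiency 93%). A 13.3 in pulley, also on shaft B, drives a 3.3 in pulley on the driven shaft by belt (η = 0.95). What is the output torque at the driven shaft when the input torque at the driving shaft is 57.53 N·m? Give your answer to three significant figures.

Belt: ratio = 128/326 = 0.39264; torque at shaft B = 57.53 × 0.39264 × 0.93 = 21.007 N·m.
Belt: ratio = 3.3/13.3 = 0.24812; torque at the driven shaft = 21.007 × 0.24812 × 0.95 = 4.9517 N·m.

4.95 N·m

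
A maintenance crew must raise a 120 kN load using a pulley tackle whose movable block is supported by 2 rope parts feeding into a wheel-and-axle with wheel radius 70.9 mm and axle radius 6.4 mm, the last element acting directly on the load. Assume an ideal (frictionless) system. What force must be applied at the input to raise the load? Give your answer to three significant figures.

Block-and-tackle MA = number of supporting rope parts = 2.
Wheel-and-axle MA = R/r = 70.9/6.4 = 11.078.
Combined ideal MA = 2 × 11.078 = 22.156.
Effort = load / MA = 120 / 22.156 = 5.4161 kN.

5.42 kN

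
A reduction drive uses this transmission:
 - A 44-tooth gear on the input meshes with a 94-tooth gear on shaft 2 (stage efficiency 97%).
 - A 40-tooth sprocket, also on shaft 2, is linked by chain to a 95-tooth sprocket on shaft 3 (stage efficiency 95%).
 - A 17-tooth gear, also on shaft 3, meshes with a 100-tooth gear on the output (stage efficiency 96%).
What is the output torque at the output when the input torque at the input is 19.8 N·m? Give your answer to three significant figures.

After the gear mesh (94/44): 19.8 × 2.1364 × 0.97 = 41.031 N·m
After the chain (95/40): 41.031 × 2.375 × 0.95 = 92.576 N·m
After the gear mesh (100/17): 92.576 × 5.8824 × 0.96 = 522.78 N·m

523 N·m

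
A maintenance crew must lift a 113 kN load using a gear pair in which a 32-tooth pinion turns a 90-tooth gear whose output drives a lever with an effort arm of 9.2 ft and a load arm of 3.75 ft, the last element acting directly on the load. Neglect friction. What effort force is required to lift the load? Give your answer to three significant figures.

16.4 kN

Gear pair MA = 90/32 = 2.8125.
Lever MA = effort arm / load arm = 9.2/3.75 = 2.4533.
Combined ideal MA = 2.8125 × 2.4533 = 6.9.
Effort = load / MA = 113 / 6.9 = 16.377 kN.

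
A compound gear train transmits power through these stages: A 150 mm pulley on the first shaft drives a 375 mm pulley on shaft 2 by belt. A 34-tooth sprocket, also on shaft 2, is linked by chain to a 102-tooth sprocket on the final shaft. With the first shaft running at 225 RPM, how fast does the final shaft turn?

30 RPM

belt 375/150 = 2.5 → 225/2.5 = 90 RPM
chain 102/34 = 3 → 90/3 = 30 RPM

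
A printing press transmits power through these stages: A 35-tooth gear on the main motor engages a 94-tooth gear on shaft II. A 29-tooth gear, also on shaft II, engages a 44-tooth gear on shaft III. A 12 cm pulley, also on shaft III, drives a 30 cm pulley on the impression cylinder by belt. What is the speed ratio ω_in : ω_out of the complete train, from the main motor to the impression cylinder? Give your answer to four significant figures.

Each stage contributes driven/driver: gear mesh 94/35 = 2.6857, gear mesh 44/29 = 1.5172, belt 30/12 = 2.5.
Overall: 2.6857 × 1.5172 × 2.5 = 10.187.

10.19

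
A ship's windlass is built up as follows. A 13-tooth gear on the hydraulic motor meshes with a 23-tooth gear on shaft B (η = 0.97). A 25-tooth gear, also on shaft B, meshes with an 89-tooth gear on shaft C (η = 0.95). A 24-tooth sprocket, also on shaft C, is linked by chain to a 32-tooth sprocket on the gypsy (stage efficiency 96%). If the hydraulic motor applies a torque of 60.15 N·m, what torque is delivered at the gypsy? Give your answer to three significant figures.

447 N·m

Gear mesh: ratio = 23/13 = 1.7692; torque at shaft B = 60.15 × 1.7692 × 0.97 = 103.23 N·m.
Gear mesh: ratio = 89/25 = 3.56; torque at shaft C = 103.23 × 3.56 × 0.95 = 349.11 N·m.
Chain: ratio = 32/24 = 1.3333; torque at the gypsy = 349.11 × 1.3333 × 0.96 = 446.86 N·m.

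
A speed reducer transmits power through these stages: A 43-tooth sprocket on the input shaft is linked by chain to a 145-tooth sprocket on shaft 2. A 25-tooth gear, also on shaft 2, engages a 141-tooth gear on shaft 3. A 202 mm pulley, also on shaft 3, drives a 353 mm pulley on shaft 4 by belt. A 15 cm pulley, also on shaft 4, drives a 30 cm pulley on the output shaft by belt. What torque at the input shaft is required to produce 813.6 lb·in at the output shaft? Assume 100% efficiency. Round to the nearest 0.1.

Overall ratio R = 3.3721 × 5.64 × 1.7475 × 2 = 66.471.
Input torque = output torque / R = 813.6 / 66.471 = 12.24 lb·in.

12.2 lb·in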